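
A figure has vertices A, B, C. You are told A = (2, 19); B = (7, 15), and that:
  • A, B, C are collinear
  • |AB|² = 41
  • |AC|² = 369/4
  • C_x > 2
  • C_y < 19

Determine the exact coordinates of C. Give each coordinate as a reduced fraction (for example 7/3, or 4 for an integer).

C = (19/2, 13)

1. C_x = 19/2  [[A, B, C are collinear ⇒ 4x+5y-103=0] ∩ [|C−(2, 19)|²=369/4]]
2. C_y = 13  [[A, B, C are collinear ⇒ 4x+5y-103=0] ∩ [|C−(2, 19)|²=369/4]]
   so C = (19/2, 13)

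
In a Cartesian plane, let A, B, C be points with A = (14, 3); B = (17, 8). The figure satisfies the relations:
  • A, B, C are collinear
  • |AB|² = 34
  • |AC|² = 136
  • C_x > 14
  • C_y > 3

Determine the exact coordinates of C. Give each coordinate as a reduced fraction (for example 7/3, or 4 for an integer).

C = (20, 13)

1. C_x = 20  [[A, B, C are collinear ⇒ -5x+3y+61=0] ∩ [|C−(14, 3)|²=136]]
2. C_y = 13  [[A, B, C are collinear ⇒ -5x+3y+61=0] ∩ [|C−(14, 3)|²=136]]
   so C = (20, 13)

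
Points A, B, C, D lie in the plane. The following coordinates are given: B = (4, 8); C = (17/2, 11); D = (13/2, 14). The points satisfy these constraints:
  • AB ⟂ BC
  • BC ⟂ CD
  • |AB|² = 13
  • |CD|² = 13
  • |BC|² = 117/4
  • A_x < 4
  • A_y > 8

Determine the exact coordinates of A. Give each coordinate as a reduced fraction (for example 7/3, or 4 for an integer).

1. A_x = 2  [[AB ⟂ BC ⇒ -9/2x-3y+42=0] ∩ [|A−(4, 8)|²=13]]
2. A_y = 11  [[AB ⟂ BC ⇒ -9/2x-3y+42=0] ∩ [|A−(4, 8)|²=13]]
   so A = (2, 11)

A = (2, 11)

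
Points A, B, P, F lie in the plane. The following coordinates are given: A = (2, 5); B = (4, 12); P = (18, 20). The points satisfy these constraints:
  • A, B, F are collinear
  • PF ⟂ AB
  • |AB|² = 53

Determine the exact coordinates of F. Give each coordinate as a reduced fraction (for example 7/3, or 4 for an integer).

F = (380/53, 1224/53)

1. F_x = 380/53  [[A, B, F are collinear ⇒ -7x+2y+4=0] ∩ [PF ⟂ AB ⇒ 2x+7y-176=0]]
2. F_y = 1224/53  [[A, B, F are collinear ⇒ -7x+2y+4=0] ∩ [PF ⟂ AB ⇒ 2x+7y-176=0]]
   so F = (380/53, 1224/53)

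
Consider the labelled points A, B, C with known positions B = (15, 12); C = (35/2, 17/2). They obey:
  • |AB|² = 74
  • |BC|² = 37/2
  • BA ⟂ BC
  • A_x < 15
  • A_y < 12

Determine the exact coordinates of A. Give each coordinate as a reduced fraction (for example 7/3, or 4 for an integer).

A = (8, 7)

1. A_x = 8  [[BA ⟂ BC ⇒ 5/2x-7/2y+9/2=0] ∩ [|A−(15, 12)|²=74]]
2. A_y = 7  [[BA ⟂ BC ⇒ 5/2x-7/2y+9/2=0] ∩ [|A−(15, 12)|²=74]]
   so A = (8, 7)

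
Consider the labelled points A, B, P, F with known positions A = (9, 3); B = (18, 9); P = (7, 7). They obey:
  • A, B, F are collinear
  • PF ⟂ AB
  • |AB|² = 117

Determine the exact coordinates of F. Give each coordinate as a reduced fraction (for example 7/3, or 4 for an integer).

F = (123/13, 43/13)

1. F_x = 123/13  [[A, B, F are collinear ⇒ -6x+9y+27=0] ∩ [PF ⟂ AB ⇒ 9x+6y-105=0]]
2. F_y = 43/13  [[A, B, F are collinear ⇒ -6x+9y+27=0] ∩ [PF ⟂ AB ⇒ 9x+6y-105=0]]
   so F = (123/13, 43/13)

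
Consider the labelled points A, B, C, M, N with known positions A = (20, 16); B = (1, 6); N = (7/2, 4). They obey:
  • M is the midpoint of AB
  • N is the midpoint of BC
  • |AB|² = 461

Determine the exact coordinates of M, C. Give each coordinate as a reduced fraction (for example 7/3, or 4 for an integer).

1. M_x = 21/2  [2·M = A+B = (20, 16)+(1, 6)]
2. M_y = 11  [2·M = A+B = (20, 16)+(1, 6)]
   so M = (21/2, 11)
3. C_x = 6  [C = 2·N−B = 2·(7/2, 4)−(1, 6)]
4. C_y = 2  [C = 2·N−B = 2·(7/2, 4)−(1, 6)]
   so C = (6, 2)

M = (21/2, 11)
C = (6, 2)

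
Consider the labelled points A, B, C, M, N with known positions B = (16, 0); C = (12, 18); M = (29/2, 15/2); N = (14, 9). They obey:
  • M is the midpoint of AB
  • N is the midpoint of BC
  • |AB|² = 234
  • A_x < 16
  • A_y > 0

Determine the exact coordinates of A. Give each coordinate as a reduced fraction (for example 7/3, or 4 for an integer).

A = (13, 15)

1. A_x = 13  [A = 2·M−B = 2·(29/2, 15/2)−(16, 0)]
2. A_y = 15  [A = 2·M−B = 2·(29/2, 15/2)−(16, 0)]
   so A = (13, 15)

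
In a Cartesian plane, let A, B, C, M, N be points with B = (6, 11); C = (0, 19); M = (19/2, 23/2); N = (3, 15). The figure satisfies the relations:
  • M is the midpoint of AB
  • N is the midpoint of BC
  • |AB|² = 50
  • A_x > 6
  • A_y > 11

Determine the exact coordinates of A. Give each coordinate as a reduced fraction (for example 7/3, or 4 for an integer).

1. A_x = 13  [A = 2·M−B = 2·(19/2, 23/2)−(6, 11)]
2. A_y = 12  [A = 2·M−B = 2·(19/2, 23/2)−(6, 11)]
   so A = (13, 12)

A = (13, 12)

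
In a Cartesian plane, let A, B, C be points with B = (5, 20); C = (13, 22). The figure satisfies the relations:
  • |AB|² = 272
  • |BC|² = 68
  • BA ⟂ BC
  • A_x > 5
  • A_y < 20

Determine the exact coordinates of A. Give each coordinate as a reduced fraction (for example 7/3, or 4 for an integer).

A = (9, 4)

1. A_x = 9  [[BA ⟂ BC ⇒ 8x+2y-80=0] ∩ [|A−(5, 20)|²=272]]
2. A_y = 4  [[BA ⟂ BC ⇒ 8x+2y-80=0] ∩ [|A−(5, 20)|²=272]]
   so A = (9, 4)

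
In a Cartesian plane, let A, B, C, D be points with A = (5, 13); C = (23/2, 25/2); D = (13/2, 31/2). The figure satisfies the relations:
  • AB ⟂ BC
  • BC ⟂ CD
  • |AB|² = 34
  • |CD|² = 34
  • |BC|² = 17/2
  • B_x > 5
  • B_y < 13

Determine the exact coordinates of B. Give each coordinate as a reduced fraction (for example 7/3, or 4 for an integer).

B = (10, 10)

1. B_x = 10  [[BC ⟂ CD ⇒ 5x-3y-20=0] ∩ [|B−(5, 13)|²=34]]
2. B_y = 10  [[BC ⟂ CD ⇒ 5x-3y-20=0] ∩ [|B−(5, 13)|²=34]]
   so B = (10, 10)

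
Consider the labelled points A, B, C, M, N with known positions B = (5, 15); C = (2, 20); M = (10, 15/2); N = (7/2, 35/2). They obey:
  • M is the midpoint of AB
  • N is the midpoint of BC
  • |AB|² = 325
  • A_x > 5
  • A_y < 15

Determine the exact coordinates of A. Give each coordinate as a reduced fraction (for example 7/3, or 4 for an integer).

A = (15, 0)

1. A_x = 15  [A = 2·M−B = 2·(10, 15/2)−(5, 15)]
2. A_y = 0  [A = 2·M−B = 2·(10, 15/2)−(5, 15)]
   so A = (15, 0)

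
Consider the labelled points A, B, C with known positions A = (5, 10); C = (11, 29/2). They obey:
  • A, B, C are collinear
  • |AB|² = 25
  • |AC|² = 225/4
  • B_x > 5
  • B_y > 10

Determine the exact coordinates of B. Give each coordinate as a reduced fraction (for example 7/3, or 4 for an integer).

B = (9, 13)

1. B_x = 9  [[A, B, C are collinear ⇒ 9/2x-6y+75/2=0] ∩ [|B−(5, 10)|²=25]]
2. B_y = 13  [[A, B, C are collinear ⇒ 9/2x-6y+75/2=0] ∩ [|B−(5, 10)|²=25]]
   so B = (9, 13)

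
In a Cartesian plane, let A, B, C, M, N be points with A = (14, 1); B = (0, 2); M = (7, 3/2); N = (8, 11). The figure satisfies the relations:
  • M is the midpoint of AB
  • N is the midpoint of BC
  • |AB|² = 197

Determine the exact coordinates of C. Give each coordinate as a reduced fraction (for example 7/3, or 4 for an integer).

1. C_x = 16  [C = 2·N−B = 2·(8, 11)−(0, 2)]
2. C_y = 20  [C = 2·N−B = 2·(8, 11)−(0, 2)]
   so C = (16, 20)

C = (16, 20)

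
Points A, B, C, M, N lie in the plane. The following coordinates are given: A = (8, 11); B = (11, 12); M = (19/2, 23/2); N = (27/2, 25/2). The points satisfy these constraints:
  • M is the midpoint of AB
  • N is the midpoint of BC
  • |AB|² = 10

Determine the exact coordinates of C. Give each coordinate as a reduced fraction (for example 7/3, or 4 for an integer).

1. C_x = 16  [C = 2·N−B = 2·(27/2, 25/2)−(11, 12)]
2. C_y = 13  [C = 2·N−B = 2·(27/2, 25/2)−(11, 12)]
   so C = (16, 13)

C = (16, 13)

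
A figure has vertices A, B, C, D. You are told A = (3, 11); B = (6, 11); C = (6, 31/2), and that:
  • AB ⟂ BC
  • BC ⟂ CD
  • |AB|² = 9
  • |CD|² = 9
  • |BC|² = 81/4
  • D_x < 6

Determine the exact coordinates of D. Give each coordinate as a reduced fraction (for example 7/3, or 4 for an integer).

1. D_x = 3  [[BC ⟂ CD ⇒ 9/2y-279/4=0] ∩ [|D−(6, 31/2)|²=9]]
2. D_y = 31/2  [[BC ⟂ CD ⇒ 9/2y-279/4=0] ∩ [|D−(6, 31/2)|²=9]]
   so D = (3, 31/2)

D = (3, 31/2)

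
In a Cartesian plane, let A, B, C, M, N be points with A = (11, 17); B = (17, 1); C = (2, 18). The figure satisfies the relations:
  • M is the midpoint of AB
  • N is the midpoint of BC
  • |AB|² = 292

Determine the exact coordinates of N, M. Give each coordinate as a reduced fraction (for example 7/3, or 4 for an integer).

1. M_x = 14  [2·M = A+B = (11, 17)+(17, 1)]
2. M_y = 9  [2·M = A+B = (11, 17)+(17, 1)]
   so M = (14, 9)
3. N_x = 19/2  [2·N = B+C = (17, 1)+(2, 18)]
4. N_y = 19/2  [2·N = B+C = (17, 1)+(2, 18)]
   so N = (19/2, 19/2)

N = (19/2, 19/2)
M = (14, 9)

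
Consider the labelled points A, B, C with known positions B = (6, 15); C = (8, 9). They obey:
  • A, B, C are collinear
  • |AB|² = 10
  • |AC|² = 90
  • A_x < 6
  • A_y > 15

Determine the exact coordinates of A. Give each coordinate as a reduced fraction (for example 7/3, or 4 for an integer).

A = (5, 18)

1. A_x = 5  [[A, B, C are collinear ⇒ 6x+2y-66=0] ∩ [|A−(6, 15)|²=10]]
2. A_y = 18  [[A, B, C are collinear ⇒ 6x+2y-66=0] ∩ [|A−(6, 15)|²=10]]
   so A = (5, 18)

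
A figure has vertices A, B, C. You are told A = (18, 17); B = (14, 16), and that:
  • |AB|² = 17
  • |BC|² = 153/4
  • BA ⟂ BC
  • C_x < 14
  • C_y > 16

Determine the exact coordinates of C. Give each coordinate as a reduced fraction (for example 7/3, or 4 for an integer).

C = (25/2, 22)

1. C_x = 25/2  [[BA ⟂ BC ⇒ 4x+1y-72=0] ∩ [|C−(14, 16)|²=153/4]]
2. C_y = 22  [[BA ⟂ BC ⇒ 4x+1y-72=0] ∩ [|C−(14, 16)|²=153/4]]
   so C = (25/2, 22)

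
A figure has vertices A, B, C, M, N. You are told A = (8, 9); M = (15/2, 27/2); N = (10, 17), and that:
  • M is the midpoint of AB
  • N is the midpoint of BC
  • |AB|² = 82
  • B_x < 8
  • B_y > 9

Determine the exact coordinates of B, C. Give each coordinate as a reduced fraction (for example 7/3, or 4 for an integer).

B = (7, 18)
C = (13, 16)

1. B_x = 7  [B = 2·M−A = 2·(15/2, 27/2)−(8, 9)]
2. B_y = 18  [B = 2·M−A = 2·(15/2, 27/2)−(8, 9)]
   so B = (7, 18)
3. C_x = 13  [C = 2·N−B = 2·(10, 17)−(7, 18)]
4. C_y = 16  [C = 2·N−B = 2·(10, 17)−(7, 18)]
   so C = (13, 16)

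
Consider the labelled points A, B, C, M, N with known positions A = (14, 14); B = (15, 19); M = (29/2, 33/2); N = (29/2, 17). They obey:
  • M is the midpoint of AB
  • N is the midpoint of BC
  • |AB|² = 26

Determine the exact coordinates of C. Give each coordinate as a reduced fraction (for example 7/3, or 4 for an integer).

1. C_x = 14  [C = 2·N−B = 2·(29/2, 17)−(15, 19)]
2. C_y = 15  [C = 2·N−B = 2·(29/2, 17)−(15, 19)]
   so C = (14, 15)

C = (14, 15)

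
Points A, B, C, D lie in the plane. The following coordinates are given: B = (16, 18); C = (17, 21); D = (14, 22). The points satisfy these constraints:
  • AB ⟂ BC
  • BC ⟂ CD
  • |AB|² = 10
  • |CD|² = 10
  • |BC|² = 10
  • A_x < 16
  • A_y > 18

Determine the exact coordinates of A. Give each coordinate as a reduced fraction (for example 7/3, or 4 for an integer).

1. A_x = 13  [[AB ⟂ BC ⇒ -1x-3y+70=0] ∩ [|A−(16, 18)|²=10]]
2. A_y = 19  [[AB ⟂ BC ⇒ -1x-3y+70=0] ∩ [|A−(16, 18)|²=10]]
   so A = (13, 19)

A = (13, 19)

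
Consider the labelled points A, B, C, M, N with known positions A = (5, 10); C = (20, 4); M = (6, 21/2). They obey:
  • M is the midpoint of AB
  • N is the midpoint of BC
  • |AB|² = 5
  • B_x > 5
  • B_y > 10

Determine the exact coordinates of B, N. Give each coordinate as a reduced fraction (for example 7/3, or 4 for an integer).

B = (7, 11)
N = (27/2, 15/2)

1. B_x = 7  [B = 2·M−A = 2·(6, 21/2)−(5, 10)]
2. B_y = 11  [B = 2·M−A = 2·(6, 21/2)−(5, 10)]
   so B = (7, 11)
3. N_x = 27/2  [2·N = B+C = (7, 11)+(20, 4)]
4. N_y = 15/2  [2·N = B+C = (7, 11)+(20, 4)]
   so N = (27/2, 15/2)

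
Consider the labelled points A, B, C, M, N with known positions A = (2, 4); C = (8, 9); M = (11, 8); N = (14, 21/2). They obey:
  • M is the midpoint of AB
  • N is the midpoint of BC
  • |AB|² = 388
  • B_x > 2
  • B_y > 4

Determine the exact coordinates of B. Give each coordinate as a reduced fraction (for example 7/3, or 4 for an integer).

1. B_x = 20  [B = 2·M−A = 2·(11, 8)−(2, 4)]
2. B_y = 12  [B = 2·M−A = 2·(11, 8)−(2, 4)]
   so B = (20, 12)

B = (20, 12)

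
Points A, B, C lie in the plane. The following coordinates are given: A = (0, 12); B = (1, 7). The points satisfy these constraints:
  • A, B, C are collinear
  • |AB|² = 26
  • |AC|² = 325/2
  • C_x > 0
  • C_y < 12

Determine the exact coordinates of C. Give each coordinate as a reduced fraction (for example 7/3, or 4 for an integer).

C = (5/2, -1/2)

1. C_x = 5/2  [[A, B, C are collinear ⇒ 5x+1y-12=0] ∩ [|C−(0, 12)|²=325/2]]
2. C_y = -1/2  [[A, B, C are collinear ⇒ 5x+1y-12=0] ∩ [|C−(0, 12)|²=325/2]]
   so C = (5/2, -1/2)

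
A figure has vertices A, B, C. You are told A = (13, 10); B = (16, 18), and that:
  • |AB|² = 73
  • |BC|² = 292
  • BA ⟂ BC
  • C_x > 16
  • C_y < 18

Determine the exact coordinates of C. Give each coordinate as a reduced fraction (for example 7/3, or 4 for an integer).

1. C_x = 32  [[BA ⟂ BC ⇒ -3x-8y+192=0] ∩ [|C−(16, 18)|²=292]]
2. C_y = 12  [[BA ⟂ BC ⇒ -3x-8y+192=0] ∩ [|C−(16, 18)|²=292]]
   so C = (32, 12)

C = (32, 12)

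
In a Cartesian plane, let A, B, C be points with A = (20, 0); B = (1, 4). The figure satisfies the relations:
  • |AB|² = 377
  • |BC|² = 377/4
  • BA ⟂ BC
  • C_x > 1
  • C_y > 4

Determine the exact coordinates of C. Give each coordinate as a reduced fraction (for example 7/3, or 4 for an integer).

C = (3, 27/2)

1. C_x = 3  [[BA ⟂ BC ⇒ 19x-4y-3=0] ∩ [|C−(1, 4)|²=377/4]]
2. C_y = 27/2  [[BA ⟂ BC ⇒ 19x-4y-3=0] ∩ [|C−(1, 4)|²=377/4]]
   so C = (3, 27/2)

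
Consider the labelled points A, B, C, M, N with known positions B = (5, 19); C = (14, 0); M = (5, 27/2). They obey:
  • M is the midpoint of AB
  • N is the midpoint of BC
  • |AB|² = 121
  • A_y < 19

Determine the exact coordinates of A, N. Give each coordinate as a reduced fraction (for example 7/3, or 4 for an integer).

A = (5, 8)
N = (19/2, 19/2)

1. A_x = 5  [A = 2·M−B = 2·(5, 27/2)−(5, 19)]
2. A_y = 8  [A = 2·M−B = 2·(5, 27/2)−(5, 19)]
   so A = (5, 8)
3. N_x = 19/2  [2·N = B+C = (5, 19)+(14, 0)]
4. N_y = 19/2  [2·N = B+C = (5, 19)+(14, 0)]
   so N = (19/2, 19/2)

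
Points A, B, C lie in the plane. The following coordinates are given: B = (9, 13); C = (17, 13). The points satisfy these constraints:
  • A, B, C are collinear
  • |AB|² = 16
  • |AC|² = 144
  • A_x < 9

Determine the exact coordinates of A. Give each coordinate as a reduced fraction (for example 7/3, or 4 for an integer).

1. A_x = 5  [[A, B, C are collinear ⇒ 8y-104=0] ∩ [|A−(9, 13)|²=16]]
2. A_y = 13  [[A, B, C are collinear ⇒ 8y-104=0] ∩ [|A−(9, 13)|²=16]]
   so A = (5, 13)

A = (5, 13)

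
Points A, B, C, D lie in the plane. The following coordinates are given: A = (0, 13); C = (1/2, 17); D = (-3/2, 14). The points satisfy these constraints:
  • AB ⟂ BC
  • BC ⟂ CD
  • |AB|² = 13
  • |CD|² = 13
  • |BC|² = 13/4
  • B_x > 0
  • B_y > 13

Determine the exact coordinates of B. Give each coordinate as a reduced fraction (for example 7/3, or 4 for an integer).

1. B_x = 2  [[BC ⟂ CD ⇒ 2x+3y-52=0] ∩ [|B−(0, 13)|²=13]]
2. B_y = 16  [[BC ⟂ CD ⇒ 2x+3y-52=0] ∩ [|B−(0, 13)|²=13]]
   so B = (2, 16)

B = (2, 16)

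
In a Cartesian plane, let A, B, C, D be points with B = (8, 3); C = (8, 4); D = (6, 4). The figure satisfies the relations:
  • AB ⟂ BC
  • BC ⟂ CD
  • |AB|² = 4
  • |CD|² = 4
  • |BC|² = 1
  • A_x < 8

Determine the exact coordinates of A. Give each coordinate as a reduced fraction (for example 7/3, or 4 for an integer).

1. A_x = 6  [[AB ⟂ BC ⇒ -1y+3=0] ∩ [|A−(8, 3)|²=4]]
2. A_y = 3  [[AB ⟂ BC ⇒ -1y+3=0] ∩ [|A−(8, 3)|²=4]]
   so A = (6, 3)

A = (6, 3)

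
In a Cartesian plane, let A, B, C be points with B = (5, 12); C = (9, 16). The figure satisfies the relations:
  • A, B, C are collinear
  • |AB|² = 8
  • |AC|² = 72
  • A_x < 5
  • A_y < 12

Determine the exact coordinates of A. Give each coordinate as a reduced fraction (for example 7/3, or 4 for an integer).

A = (3, 10)

1. A_x = 3  [[A, B, C are collinear ⇒ -4x+4y-28=0] ∩ [|A−(5, 12)|²=8]]
2. A_y = 10  [[A, B, C are collinear ⇒ -4x+4y-28=0] ∩ [|A−(5, 12)|²=8]]
   so A = (3, 10)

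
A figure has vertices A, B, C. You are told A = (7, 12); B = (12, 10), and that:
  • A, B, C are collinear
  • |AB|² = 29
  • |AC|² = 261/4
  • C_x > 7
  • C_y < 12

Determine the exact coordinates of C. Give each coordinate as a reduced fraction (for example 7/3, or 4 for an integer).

C = (29/2, 9)

1. C_x = 29/2  [[A, B, C are collinear ⇒ 2x+5y-74=0] ∩ [|C−(7, 12)|²=261/4]]
2. C_y = 9  [[A, B, C are collinear ⇒ 2x+5y-74=0] ∩ [|C−(7, 12)|²=261/4]]
   so C = (29/2, 9)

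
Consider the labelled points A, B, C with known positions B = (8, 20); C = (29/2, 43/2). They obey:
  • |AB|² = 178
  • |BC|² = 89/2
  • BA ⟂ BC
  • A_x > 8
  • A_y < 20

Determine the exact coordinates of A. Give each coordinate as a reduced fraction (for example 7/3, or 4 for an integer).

A = (11, 7)

1. A_x = 11  [[BA ⟂ BC ⇒ 13/2x+3/2y-82=0] ∩ [|A−(8, 20)|²=178]]
2. A_y = 7  [[BA ⟂ BC ⇒ 13/2x+3/2y-82=0] ∩ [|A−(8, 20)|²=178]]
   so A = (11, 7)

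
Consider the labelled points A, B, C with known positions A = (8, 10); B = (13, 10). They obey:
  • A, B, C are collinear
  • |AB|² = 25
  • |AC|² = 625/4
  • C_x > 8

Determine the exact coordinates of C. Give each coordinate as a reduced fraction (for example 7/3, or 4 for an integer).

1. C_x = 41/2  [[A, B, C are collinear ⇒ 5y-50=0] ∩ [|C−(8, 10)|²=625/4]]
2. C_y = 10  [[A, B, C are collinear ⇒ 5y-50=0] ∩ [|C−(8, 10)|²=625/4]]
   so C = (41/2, 10)

C = (41/2, 10)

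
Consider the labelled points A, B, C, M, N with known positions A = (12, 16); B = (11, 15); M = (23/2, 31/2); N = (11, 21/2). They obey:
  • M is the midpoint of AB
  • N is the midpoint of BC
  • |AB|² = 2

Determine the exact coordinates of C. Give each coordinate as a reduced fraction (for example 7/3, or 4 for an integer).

1. C_x = 11  [C = 2·N−B = 2·(11, 21/2)−(11, 15)]
2. C_y = 6  [C = 2·N−B = 2·(11, 21/2)−(11, 15)]
   so C = (11, 6)

C = (11, 6)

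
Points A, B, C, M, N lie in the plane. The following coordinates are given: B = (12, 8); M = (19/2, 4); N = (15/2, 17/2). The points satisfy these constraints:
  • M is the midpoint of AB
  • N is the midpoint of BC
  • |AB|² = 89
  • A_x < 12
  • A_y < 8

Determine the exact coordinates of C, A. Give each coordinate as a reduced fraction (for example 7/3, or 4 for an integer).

1. A_x = 7  [A = 2·M−B = 2·(19/2, 4)−(12, 8)]
2. A_y = 0  [A = 2·M−B = 2·(19/2, 4)−(12, 8)]
   so A = (7, 0)
3. C_x = 3  [C = 2·N−B = 2·(15/2, 17/2)−(12, 8)]
4. C_y = 9  [C = 2·N−B = 2·(15/2, 17/2)−(12, 8)]
   so C = (3, 9)

C = (3, 9)
A = (7, 0)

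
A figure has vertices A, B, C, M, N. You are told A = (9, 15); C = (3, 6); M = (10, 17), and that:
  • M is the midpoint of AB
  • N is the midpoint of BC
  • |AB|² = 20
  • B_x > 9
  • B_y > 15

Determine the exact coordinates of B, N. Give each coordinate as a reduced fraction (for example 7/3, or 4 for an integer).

1. B_x = 11  [B = 2·M−A = 2·(10, 17)−(9, 15)]
2. B_y = 19  [B = 2·M−A = 2·(10, 17)−(9, 15)]
   so B = (11, 19)
3. N_x = 7  [2·N = B+C = (11, 19)+(3, 6)]
4. N_y = 25/2  [2·N = B+C = (11, 19)+(3, 6)]
   so N = (7, 25/2)

B = (11, 19)
N = (7, 25/2)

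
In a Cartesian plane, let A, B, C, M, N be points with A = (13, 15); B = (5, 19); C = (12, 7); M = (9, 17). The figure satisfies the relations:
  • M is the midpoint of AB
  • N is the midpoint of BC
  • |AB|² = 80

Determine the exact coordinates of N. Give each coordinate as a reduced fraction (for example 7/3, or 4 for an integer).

1. N_x = 17/2  [2·N = B+C = (5, 19)+(12, 7)]
2. N_y = 13  [2·N = B+C = (5, 19)+(12, 7)]
   so N = (17/2, 13)

N = (17/2, 13)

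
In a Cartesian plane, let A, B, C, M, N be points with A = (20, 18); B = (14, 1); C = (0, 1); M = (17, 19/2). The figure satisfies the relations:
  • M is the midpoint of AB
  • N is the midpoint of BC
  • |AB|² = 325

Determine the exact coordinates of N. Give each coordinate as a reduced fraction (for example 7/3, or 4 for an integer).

1. N_x = 7  [2·N = B+C = (14, 1)+(0, 1)]
2. N_y = 1  [2·N = B+C = (14, 1)+(0, 1)]
   so N = (7, 1)

N = (7, 1)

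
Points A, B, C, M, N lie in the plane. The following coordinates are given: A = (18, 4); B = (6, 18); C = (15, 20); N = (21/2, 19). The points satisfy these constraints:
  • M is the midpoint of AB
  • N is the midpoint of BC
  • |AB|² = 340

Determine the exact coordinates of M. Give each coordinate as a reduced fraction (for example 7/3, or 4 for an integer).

M = (12, 11)

1. M_x = 12  [2·M = A+B = (18, 4)+(6, 18)]
2. M_y = 11  [2·M = A+B = (18, 4)+(6, 18)]
   so M = (12, 11)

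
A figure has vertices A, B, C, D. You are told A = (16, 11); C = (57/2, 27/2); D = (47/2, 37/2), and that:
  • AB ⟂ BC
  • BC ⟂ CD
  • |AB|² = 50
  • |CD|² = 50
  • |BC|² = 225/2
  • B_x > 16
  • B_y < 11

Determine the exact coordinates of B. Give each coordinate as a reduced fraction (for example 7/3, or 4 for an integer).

1. B_x = 21  [[BC ⟂ CD ⇒ 5x-5y-75=0] ∩ [|B−(16, 11)|²=50]]
2. B_y = 6  [[BC ⟂ CD ⇒ 5x-5y-75=0] ∩ [|B−(16, 11)|²=50]]
   so B = (21, 6)

B = (21, 6)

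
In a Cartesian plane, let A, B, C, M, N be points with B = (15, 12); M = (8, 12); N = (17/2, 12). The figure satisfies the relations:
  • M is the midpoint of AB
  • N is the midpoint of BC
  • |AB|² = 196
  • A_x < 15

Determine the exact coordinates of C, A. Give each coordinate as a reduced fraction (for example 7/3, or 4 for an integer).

1. A_x = 1  [A = 2·M−B = 2·(8, 12)−(15, 12)]
2. A_y = 12  [A = 2·M−B = 2·(8, 12)−(15, 12)]
   so A = (1, 12)
3. C_x = 2  [C = 2·N−B = 2·(17/2, 12)−(15, 12)]
4. C_y = 12  [C = 2·N−B = 2·(17/2, 12)−(15, 12)]
   so C = (2, 12)

C = (2, 12)
A = (1, 12)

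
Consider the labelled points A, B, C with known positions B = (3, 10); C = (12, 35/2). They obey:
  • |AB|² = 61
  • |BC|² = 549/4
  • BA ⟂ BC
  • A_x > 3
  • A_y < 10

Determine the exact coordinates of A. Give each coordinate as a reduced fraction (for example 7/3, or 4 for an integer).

1. A_x = 8  [[BA ⟂ BC ⇒ 9x+15/2y-102=0] ∩ [|A−(3, 10)|²=61]]
2. A_y = 4  [[BA ⟂ BC ⇒ 9x+15/2y-102=0] ∩ [|A−(3, 10)|²=61]]
   so A = (8, 4)

A = (8, 4)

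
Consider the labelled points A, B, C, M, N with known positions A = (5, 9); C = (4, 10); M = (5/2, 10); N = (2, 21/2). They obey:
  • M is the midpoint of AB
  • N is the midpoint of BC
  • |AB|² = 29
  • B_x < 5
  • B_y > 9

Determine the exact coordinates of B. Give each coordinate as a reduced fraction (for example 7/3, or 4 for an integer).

1. B_x = 0  [B = 2·M−A = 2·(5/2, 10)−(5, 9)]
2. B_y = 11  [B = 2·M−A = 2·(5/2, 10)−(5, 9)]
   so B = (0, 11)

B = (0, 11)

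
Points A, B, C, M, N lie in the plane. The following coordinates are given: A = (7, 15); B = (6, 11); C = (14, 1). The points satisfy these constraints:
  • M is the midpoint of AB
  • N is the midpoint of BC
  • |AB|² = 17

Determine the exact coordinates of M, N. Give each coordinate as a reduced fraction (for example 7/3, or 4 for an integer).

M = (13/2, 13)
N = (10, 6)

1. M_x = 13/2  [2·M = A+B = (7, 15)+(6, 11)]
2. M_y = 13  [2·M = A+B = (7, 15)+(6, 11)]
   so M = (13/2, 13)
3. N_x = 10  [2·N = B+C = (6, 11)+(14, 1)]
4. N_y = 6  [2·N = B+C = (6, 11)+(14, 1)]
   so N = (10, 6)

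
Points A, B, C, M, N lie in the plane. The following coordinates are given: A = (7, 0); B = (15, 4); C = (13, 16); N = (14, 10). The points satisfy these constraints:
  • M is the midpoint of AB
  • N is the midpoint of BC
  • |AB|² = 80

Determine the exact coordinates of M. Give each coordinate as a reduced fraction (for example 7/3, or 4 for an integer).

1. M_x = 11  [2·M = A+B = (7, 0)+(15, 4)]
2. M_y = 2  [2·M = A+B = (7, 0)+(15, 4)]
   so M = (11, 2)

M = (11, 2)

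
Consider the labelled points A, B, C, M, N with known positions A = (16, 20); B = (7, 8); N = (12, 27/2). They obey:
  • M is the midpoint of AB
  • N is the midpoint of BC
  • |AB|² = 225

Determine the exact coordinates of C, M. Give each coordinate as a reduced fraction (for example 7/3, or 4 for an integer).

1. M_x = 23/2  [2·M = A+B = (16, 20)+(7, 8)]
2. M_y = 14  [2·M = A+B = (16, 20)+(7, 8)]
   so M = (23/2, 14)
3. C_x = 17  [C = 2·N−B = 2·(12, 27/2)−(7, 8)]
4. C_y = 19  [C = 2·N−B = 2·(12, 27/2)−(7, 8)]
   so C = (17, 19)

C = (17, 19)
M = (23/2, 14)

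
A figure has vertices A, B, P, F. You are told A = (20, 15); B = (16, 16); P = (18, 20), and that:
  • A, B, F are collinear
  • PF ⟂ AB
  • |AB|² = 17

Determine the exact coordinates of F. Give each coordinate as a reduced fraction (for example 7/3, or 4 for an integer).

F = (288/17, 268/17)

1. F_x = 288/17  [[A, B, F are collinear ⇒ -1x-4y+80=0] ∩ [PF ⟂ AB ⇒ -4x+1y+52=0]]
2. F_y = 268/17  [[A, B, F are collinear ⇒ -1x-4y+80=0] ∩ [PF ⟂ AB ⇒ -4x+1y+52=0]]
   so F = (288/17, 268/17)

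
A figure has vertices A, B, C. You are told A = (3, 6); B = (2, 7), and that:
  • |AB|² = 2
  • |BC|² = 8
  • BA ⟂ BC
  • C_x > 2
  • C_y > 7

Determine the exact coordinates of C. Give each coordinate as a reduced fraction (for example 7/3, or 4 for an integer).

1. C_x = 4  [[BA ⟂ BC ⇒ 1x-1y+5=0] ∩ [|C−(2, 7)|²=8]]
2. C_y = 9  [[BA ⟂ BC ⇒ 1x-1y+5=0] ∩ [|C−(2, 7)|²=8]]
   so C = (4, 9)

C = (4, 9)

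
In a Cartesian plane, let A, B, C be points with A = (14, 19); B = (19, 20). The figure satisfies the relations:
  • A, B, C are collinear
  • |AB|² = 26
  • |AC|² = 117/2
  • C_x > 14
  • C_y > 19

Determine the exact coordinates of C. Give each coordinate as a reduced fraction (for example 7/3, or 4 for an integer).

C = (43/2, 41/2)

1. C_x = 43/2  [[A, B, C are collinear ⇒ -1x+5y-81=0] ∩ [|C−(14, 19)|²=117/2]]
2. C_y = 41/2  [[A, B, C are collinear ⇒ -1x+5y-81=0] ∩ [|C−(14, 19)|²=117/2]]
   so C = (43/2, 41/2)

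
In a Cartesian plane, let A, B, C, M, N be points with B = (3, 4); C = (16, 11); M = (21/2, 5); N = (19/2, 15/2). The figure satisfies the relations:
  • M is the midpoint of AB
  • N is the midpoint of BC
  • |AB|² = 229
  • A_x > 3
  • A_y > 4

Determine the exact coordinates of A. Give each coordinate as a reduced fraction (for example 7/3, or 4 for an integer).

A = (18, 6)

1. A_x = 18  [A = 2·M−B = 2·(21/2, 5)−(3, 4)]
2. A_y = 6  [A = 2·M−B = 2·(21/2, 5)−(3, 4)]
   so A = (18, 6)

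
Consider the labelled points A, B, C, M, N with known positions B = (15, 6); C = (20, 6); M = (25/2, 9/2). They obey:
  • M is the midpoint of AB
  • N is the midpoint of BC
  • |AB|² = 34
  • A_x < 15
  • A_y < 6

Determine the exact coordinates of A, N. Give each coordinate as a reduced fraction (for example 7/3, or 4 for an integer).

1. A_x = 10  [A = 2·M−B = 2·(25/2, 9/2)−(15, 6)]
2. A_y = 3  [A = 2·M−B = 2·(25/2, 9/2)−(15, 6)]
   so A = (10, 3)
3. N_x = 35/2  [2·N = B+C = (15, 6)+(20, 6)]
4. N_y = 6  [2·N = B+C = (15, 6)+(20, 6)]
   so N = (35/2, 6)

A = (10, 3)
N = (35/2, 6)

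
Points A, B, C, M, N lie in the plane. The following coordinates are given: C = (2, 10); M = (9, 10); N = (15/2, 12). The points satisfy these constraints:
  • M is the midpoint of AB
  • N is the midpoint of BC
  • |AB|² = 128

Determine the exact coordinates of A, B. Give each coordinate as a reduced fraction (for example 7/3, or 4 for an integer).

1. B_x = 13  [B = 2·N−C = 2·(15/2, 12)−(2, 10)]
2. B_y = 14  [B = 2·N−C = 2·(15/2, 12)−(2, 10)]
   so B = (13, 14)
3. A_x = 5  [A = 2·M−B = 2·(9, 10)−(13, 14)]
4. A_y = 6  [A = 2·M−B = 2·(9, 10)−(13, 14)]
   so A = (5, 6)

A = (5, 6)
B = (13, 14)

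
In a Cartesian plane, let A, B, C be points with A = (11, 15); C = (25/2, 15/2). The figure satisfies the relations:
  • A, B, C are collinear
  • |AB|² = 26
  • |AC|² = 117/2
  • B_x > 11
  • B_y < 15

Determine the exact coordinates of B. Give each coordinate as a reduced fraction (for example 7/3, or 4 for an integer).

1. B_x = 12  [[A, B, C are collinear ⇒ -15/2x-3/2y+105=0] ∩ [|B−(11, 15)|²=26]]
2. B_y = 10  [[A, B, C are collinear ⇒ -15/2x-3/2y+105=0] ∩ [|B−(11, 15)|²=26]]
   so B = (12, 10)

B = (12, 10)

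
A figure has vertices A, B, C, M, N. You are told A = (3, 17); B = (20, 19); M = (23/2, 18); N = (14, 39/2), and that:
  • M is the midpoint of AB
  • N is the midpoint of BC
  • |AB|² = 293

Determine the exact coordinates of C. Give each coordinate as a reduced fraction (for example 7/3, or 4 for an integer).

C = (8, 20)

1. C_x = 8  [C = 2·N−B = 2·(14, 39/2)−(20, 19)]
2. C_y = 20  [C = 2·N−B = 2·(14, 39/2)−(20, 19)]
   so C = (8, 20)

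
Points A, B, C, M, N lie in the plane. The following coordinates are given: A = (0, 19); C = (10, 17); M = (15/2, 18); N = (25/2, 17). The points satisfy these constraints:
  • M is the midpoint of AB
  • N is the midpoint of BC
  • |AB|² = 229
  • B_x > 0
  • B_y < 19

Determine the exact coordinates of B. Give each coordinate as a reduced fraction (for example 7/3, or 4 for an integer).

B = (15, 17)

1. B_x = 15  [B = 2·M−A = 2·(15/2, 18)−(0, 19)]
2. B_y = 17  [B = 2·M−A = 2·(15/2, 18)−(0, 19)]
   so B = (15, 17)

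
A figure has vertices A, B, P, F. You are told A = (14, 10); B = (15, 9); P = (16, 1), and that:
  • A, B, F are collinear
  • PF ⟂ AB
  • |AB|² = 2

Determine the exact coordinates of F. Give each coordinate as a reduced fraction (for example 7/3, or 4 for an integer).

F = (39/2, 9/2)

1. F_x = 39/2  [[A, B, F are collinear ⇒ 1x+1y-24=0] ∩ [PF ⟂ AB ⇒ 1x-1y-15=0]]
2. F_y = 9/2  [[A, B, F are collinear ⇒ 1x+1y-24=0] ∩ [PF ⟂ AB ⇒ 1x-1y-15=0]]
   so F = (39/2, 9/2)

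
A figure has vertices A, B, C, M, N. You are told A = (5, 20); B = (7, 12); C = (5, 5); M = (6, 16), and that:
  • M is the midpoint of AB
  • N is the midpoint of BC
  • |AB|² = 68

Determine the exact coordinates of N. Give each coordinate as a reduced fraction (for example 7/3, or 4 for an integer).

1. N_x = 6  [2·N = B+C = (7, 12)+(5, 5)]
2. N_y = 17/2  [2·N = B+C = (7, 12)+(5, 5)]
   so N = (6, 17/2)

N = (6, 17/2)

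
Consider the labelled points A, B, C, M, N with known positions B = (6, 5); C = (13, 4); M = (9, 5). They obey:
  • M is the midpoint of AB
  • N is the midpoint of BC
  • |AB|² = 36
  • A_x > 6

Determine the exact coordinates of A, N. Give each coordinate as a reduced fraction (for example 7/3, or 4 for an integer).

A = (12, 5)
N = (19/2, 9/2)

1. A_x = 12  [A = 2·M−B = 2·(9, 5)−(6, 5)]
2. A_y = 5  [A = 2·M−B = 2·(9, 5)−(6, 5)]
   so A = (12, 5)
3. N_x = 19/2  [2·N = B+C = (6, 5)+(13, 4)]
4. N_y = 9/2  [2·N = B+C = (6, 5)+(13, 4)]
   so N = (19/2, 9/2)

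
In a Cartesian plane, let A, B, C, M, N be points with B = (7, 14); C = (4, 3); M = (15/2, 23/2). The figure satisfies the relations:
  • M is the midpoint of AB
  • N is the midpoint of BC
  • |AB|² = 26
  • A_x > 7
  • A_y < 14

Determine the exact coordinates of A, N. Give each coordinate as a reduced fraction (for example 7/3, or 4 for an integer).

A = (8, 9)
N = (11/2, 17/2)

1. A_x = 8  [A = 2·M−B = 2·(15/2, 23/2)−(7, 14)]
2. A_y = 9  [A = 2·M−B = 2·(15/2, 23/2)−(7, 14)]
   so A = (8, 9)
3. N_x = 11/2  [2·N = B+C = (7, 14)+(4, 3)]
4. N_y = 17/2  [2·N = B+C = (7, 14)+(4, 3)]
   so N = (11/2, 17/2)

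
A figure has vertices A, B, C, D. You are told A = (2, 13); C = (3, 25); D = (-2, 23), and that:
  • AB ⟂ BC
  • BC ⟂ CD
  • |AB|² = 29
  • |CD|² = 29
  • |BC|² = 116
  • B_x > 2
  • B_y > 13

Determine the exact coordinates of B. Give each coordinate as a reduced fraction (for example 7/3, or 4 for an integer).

1. B_x = 7  [[BC ⟂ CD ⇒ 5x+2y-65=0] ∩ [|B−(2, 13)|²=29]]
2. B_y = 15  [[BC ⟂ CD ⇒ 5x+2y-65=0] ∩ [|B−(2, 13)|²=29]]
   so B = (7, 15)

B = (7, 15)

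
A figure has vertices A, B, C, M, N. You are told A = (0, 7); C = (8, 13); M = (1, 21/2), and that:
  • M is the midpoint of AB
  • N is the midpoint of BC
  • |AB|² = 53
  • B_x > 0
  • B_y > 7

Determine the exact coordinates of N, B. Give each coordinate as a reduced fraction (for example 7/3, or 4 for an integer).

1. B_x = 2  [B = 2·M−A = 2·(1, 21/2)−(0, 7)]
2. B_y = 14  [B = 2·M−A = 2·(1, 21/2)−(0, 7)]
   so B = (2, 14)
3. N_x = 5  [2·N = B+C = (2, 14)+(8, 13)]
4. N_y = 27/2  [2·N = B+C = (2, 14)+(8, 13)]
   so N = (5, 27/2)

N = (5, 27/2)
B = (2, 14)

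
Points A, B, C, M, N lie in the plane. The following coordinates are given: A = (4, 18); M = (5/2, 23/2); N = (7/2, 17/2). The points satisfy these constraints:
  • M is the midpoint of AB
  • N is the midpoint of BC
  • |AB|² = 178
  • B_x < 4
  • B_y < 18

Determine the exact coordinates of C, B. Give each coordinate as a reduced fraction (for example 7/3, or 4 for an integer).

1. B_x = 1  [B = 2·M−A = 2·(5/2, 23/2)−(4, 18)]
2. B_y = 5  [B = 2·M−A = 2·(5/2, 23/2)−(4, 18)]
   so B = (1, 5)
3. C_x = 6  [C = 2·N−B = 2·(7/2, 17/2)−(1, 5)]
4. C_y = 12  [C = 2·N−B = 2·(7/2, 17/2)−(1, 5)]
   so C = (6, 12)

C = (6, 12)
B = (1, 5)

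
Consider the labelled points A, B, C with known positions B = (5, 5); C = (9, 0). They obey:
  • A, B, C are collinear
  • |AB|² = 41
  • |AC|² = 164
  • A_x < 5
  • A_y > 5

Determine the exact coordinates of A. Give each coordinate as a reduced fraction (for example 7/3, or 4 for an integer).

A = (1, 10)

1. A_x = 1  [[A, B, C are collinear ⇒ 5x+4y-45=0] ∩ [|A−(5, 5)|²=41]]
2. A_y = 10  [[A, B, C are collinear ⇒ 5x+4y-45=0] ∩ [|A−(5, 5)|²=41]]
   so A = (1, 10)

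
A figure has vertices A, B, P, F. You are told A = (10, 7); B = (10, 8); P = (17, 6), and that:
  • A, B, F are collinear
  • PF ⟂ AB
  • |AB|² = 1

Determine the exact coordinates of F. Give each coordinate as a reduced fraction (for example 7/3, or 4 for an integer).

1. F_x = 10  [[A, B, F are collinear ⇒ -1x+10=0] ∩ [PF ⟂ AB ⇒ 1y-6=0]]
2. F_y = 6  [[A, B, F are collinear ⇒ -1x+10=0] ∩ [PF ⟂ AB ⇒ 1y-6=0]]
   so F = (10, 6)

F = (10, 6)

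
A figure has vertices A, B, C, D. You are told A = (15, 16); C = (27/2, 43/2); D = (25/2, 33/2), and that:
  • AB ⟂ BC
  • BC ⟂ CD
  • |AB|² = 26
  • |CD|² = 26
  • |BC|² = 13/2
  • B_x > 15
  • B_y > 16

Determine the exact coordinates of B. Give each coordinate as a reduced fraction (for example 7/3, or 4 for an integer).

B = (16, 21)

1. B_x = 16  [[BC ⟂ CD ⇒ 1x+5y-121=0] ∩ [|B−(15, 16)|²=26]]
2. B_y = 21  [[BC ⟂ CD ⇒ 1x+5y-121=0] ∩ [|B−(15, 16)|²=26]]
   so B = (16, 21)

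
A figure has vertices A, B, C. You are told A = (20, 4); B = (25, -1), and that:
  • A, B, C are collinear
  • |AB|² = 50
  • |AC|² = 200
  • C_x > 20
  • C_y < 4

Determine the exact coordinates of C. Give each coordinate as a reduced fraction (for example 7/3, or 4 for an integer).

1. C_x = 30  [[A, B, C are collinear ⇒ 5x+5y-120=0] ∩ [|C−(20, 4)|²=200]]
2. C_y = -6  [[A, B, C are collinear ⇒ 5x+5y-120=0] ∩ [|C−(20, 4)|²=200]]
   so C = (30, -6)

C = (30, -6)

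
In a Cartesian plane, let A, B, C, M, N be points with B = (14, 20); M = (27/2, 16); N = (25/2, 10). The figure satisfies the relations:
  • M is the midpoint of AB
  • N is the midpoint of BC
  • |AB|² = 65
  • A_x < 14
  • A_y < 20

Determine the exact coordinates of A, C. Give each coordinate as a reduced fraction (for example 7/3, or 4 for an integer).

A = (13, 12)
C = (11, 0)

1. A_x = 13  [A = 2·M−B = 2·(27/2, 16)−(14, 20)]
2. A_y = 12  [A = 2·M−B = 2·(27/2, 16)−(14, 20)]
   so A = (13, 12)
3. C_x = 11  [C = 2·N−B = 2·(25/2, 10)−(14, 20)]
4. C_y = 0  [C = 2·N−B = 2·(25/2, 10)−(14, 20)]
   so C = (11, 0)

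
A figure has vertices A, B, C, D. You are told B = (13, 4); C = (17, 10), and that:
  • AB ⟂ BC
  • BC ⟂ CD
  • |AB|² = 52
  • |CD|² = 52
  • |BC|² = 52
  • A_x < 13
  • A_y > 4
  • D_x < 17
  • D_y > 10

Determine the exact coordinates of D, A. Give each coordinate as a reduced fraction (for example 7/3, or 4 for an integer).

1. D_x = 11  [[BC ⟂ CD ⇒ 4x+6y-128=0] ∩ [|D−(17, 10)|²=52]]
2. D_y = 14  [[BC ⟂ CD ⇒ 4x+6y-128=0] ∩ [|D−(17, 10)|²=52]]
   so D = (11, 14)
3. A_x = 7  [[AB ⟂ BC ⇒ -4x-6y+76=0] ∩ [|A−(13, 4)|²=52]]
4. A_y = 8  [[AB ⟂ BC ⇒ -4x-6y+76=0] ∩ [|A−(13, 4)|²=52]]
   so A = (7, 8)

D = (11, 14)
A = (7, 8)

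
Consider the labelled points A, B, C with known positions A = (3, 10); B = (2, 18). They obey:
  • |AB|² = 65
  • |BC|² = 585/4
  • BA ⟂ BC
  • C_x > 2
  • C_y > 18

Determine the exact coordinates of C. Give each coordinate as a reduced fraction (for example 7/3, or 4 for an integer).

C = (14, 39/2)

1. C_x = 14  [[BA ⟂ BC ⇒ 1x-8y+142=0] ∩ [|C−(2, 18)|²=585/4]]
2. C_y = 39/2  [[BA ⟂ BC ⇒ 1x-8y+142=0] ∩ [|C−(2, 18)|²=585/4]]
   so C = (14, 39/2)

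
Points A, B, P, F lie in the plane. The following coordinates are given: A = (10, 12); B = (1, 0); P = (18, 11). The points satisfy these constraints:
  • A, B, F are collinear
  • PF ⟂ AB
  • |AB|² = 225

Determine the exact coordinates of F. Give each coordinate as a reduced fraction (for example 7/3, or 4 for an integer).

F = (62/5, 76/5)

1. F_x = 62/5  [[A, B, F are collinear ⇒ 12x-9y-12=0] ∩ [PF ⟂ AB ⇒ -9x-12y+294=0]]
2. F_y = 76/5  [[A, B, F are collinear ⇒ 12x-9y-12=0] ∩ [PF ⟂ AB ⇒ -9x-12y+294=0]]
   so F = (62/5, 76/5)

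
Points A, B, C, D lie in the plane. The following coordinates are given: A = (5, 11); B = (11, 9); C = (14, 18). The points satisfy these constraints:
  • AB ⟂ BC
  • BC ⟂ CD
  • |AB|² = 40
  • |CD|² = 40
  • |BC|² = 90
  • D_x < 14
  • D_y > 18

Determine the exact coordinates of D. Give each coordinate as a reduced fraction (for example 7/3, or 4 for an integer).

1. D_x = 8  [[BC ⟂ CD ⇒ 3x+9y-204=0] ∩ [|D−(14, 18)|²=40]]
2. D_y = 20  [[BC ⟂ CD ⇒ 3x+9y-204=0] ∩ [|D−(14, 18)|²=40]]
   so D = (8, 20)

D = (8, 20)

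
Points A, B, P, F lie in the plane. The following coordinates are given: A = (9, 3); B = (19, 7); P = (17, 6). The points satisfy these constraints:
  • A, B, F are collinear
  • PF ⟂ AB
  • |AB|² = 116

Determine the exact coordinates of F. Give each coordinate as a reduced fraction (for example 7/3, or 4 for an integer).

1. F_x = 491/29  [[A, B, F are collinear ⇒ -4x+10y+6=0] ∩ [PF ⟂ AB ⇒ 10x+4y-194=0]]
2. F_y = 179/29  [[A, B, F are collinear ⇒ -4x+10y+6=0] ∩ [PF ⟂ AB ⇒ 10x+4y-194=0]]
   so F = (491/29, 179/29)

F = (491/29, 179/29)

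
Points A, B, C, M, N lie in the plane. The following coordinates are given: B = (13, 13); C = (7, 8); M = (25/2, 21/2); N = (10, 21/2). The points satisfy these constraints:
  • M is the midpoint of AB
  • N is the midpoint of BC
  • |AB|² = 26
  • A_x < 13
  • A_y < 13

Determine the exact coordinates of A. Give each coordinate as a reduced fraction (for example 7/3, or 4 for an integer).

A = (12, 8)

1. A_x = 12  [A = 2·M−B = 2·(25/2, 21/2)−(13, 13)]
2. A_y = 8  [A = 2·M−B = 2·(25/2, 21/2)−(13, 13)]
   so A = (12, 8)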